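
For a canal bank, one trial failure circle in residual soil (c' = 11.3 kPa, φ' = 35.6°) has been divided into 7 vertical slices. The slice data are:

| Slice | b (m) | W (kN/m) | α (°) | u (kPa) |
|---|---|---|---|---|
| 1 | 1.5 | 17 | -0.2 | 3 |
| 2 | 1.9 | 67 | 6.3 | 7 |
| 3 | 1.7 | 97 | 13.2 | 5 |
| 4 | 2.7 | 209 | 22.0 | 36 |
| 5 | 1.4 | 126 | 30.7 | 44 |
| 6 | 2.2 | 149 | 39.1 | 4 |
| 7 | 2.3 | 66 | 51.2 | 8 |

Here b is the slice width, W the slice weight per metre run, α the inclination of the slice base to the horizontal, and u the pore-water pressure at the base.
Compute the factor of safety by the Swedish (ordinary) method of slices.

FS = 1.46

Ordinary method of slices: FS = Σ[c'·Δl_i + (W_i cosα_i − u_i·Δl_i)·tanφ'] / Σ W_i sinα_i, with Δl_i = b_i / cosα_i.
Slice 1: Δl = 1.5/cos(-0.2°) = 1.500 m; N'_1 = 17·cos(-0.2°) − 3·1.500 = 12.5; c'Δl = 16.95; W sinα = -0.1
Slice 2: Δl = 1.9/cos6.3° = 1.912 m; N'_2 = 67·cos6.3° − 7·1.912 = 53.2; c'Δl = 21.60; W sinα = 7.4
Slice 3: Δl = 1.7/cos13.2° = 1.746 m; N'_3 = 97·cos13.2° − 5·1.746 = 85.7; c'Δl = 19.73; W sinα = 22.2
Slice 4: Δl = 2.7/cos22.0° = 2.912 m; N'_4 = 209·cos22.0° − 36·2.912 = 88.9; c'Δl = 32.91; W sinα = 78.3
Slice 5: Δl = 1.4/cos30.7° = 1.628 m; N'_5 = 126·cos30.7° − 44·1.628 = 36.7; c'Δl = 18.40; W sinα = 64.3
Slice 6: Δl = 2.2/cos39.1° = 2.835 m; N'_6 = 149·cos39.1° − 4·2.835 = 104.3; c'Δl = 32.03; W sinα = 94.0
Slice 7: Δl = 2.3/cos51.2° = 3.671 m; N'_7 = 66·cos51.2° − 8·3.671 = 12.0; c'Δl = 41.48; W sinα = 51.4
Σc'Δl = 183.1 kN/m; ΣN' = 393.4 kN/m; ΣW sinα = 317.5 kN/m
Resisting = 183.1 + 393.4·tan35.6° = 183.1 + 281.6 = 464.7 kN/m
FS = 464.7 / 317.5 = 1.464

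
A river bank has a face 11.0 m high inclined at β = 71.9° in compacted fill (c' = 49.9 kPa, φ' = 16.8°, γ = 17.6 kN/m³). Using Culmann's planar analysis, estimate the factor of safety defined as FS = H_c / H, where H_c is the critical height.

FS = 2.19

H_c = (4c'/γ) · sinβ cosφ' / [1 − cos(β − φ')]
    = (4·49.9/17.6) · sin71.9°·cos16.8° / [1 − cos55.1°]
    = 11.341 · 0.9099 / 0.4279 = 24.12 m
FS = H_c / H = 24.12 / 11.0 = 2.193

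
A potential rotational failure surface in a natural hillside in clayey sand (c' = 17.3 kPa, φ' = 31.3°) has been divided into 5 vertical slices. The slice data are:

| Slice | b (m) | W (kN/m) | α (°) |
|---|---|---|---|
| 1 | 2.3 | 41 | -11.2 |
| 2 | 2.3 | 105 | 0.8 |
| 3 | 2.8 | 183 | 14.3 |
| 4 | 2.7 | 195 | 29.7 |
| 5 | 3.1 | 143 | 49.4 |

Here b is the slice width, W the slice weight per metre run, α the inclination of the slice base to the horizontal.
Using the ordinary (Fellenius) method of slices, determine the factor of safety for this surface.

Ordinary method of slices: FS = Σ[c'·Δl_i + (W_i cosα_i)·tanφ'] / Σ W_i sinα_i, with Δl_i = b_i / cosα_i.
Slice 1: Δl = 2.3/cos(-11.2°) = 2.345 m; N'_1 = 41·cos(-11.2°) = 40.2; c'Δl = 40.56; W sinα = -8.0
Slice 2: Δl = 2.3/cos0.8° = 2.300 m; N'_2 = 105·cos0.8° = 105.0; c'Δl = 39.79; W sinα = 1.5
Slice 3: Δl = 2.8/cos14.3° = 2.890 m; N'_3 = 183·cos14.3° = 177.3; c'Δl = 49.99; W sinα = 45.2
Slice 4: Δl = 2.7/cos29.7° = 3.108 m; N'_4 = 195·cos29.7° = 169.4; c'Δl = 53.77; W sinα = 96.6
Slice 5: Δl = 3.1/cos49.4° = 4.764 m; N'_5 = 143·cos49.4° = 93.1; c'Δl = 82.41; W sinα = 108.6
Σc'Δl = 266.5 kN/m; ΣN' = 585.0 kN/m; ΣW sinα = 243.9 kN/m
Resisting = 266.5 + 585.0·tan31.3° = 266.5 + 355.7 = 622.2 kN/m
FS = 622.2 / 243.9 = 2.551

FS = 2.55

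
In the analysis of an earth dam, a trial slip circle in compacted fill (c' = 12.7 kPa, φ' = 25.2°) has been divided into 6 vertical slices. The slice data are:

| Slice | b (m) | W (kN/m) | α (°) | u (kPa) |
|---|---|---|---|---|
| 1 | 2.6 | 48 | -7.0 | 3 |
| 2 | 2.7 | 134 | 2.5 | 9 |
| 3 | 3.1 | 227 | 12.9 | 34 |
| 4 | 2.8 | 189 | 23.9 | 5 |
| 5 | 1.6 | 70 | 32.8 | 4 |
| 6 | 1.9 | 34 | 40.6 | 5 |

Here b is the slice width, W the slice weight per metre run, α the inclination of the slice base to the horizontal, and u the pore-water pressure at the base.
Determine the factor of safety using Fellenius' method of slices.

Ordinary method of slices: FS = Σ[c'·Δl_i + (W_i cosα_i − u_i·Δl_i)·tanφ'] / Σ W_i sinα_i, with Δl_i = b_i / cosα_i.
Slice 1: Δl = 2.6/cos(-7.0°) = 2.620 m; N'_1 = 48·cos(-7.0°) − 3·2.620 = 39.8; c'Δl = 33.27; W sinα = -5.8
Slice 2: Δl = 2.7/cos2.5° = 2.703 m; N'_2 = 134·cos2.5° − 9·2.703 = 109.5; c'Δl = 34.32; W sinα = 5.8
Slice 3: Δl = 3.1/cos12.9° = 3.180 m; N'_3 = 227·cos12.9° − 34·3.180 = 113.1; c'Δl = 40.39; W sinα = 50.7
Slice 4: Δl = 2.8/cos23.9° = 3.063 m; N'_4 = 189·cos23.9° − 5·3.063 = 157.5; c'Δl = 38.90; W sinα = 76.6
Slice 5: Δl = 1.6/cos32.8° = 1.903 m; N'_5 = 70·cos32.8° − 4·1.903 = 51.2; c'Δl = 24.17; W sinα = 37.9
Slice 6: Δl = 1.9/cos40.6° = 2.502 m; N'_6 = 34·cos40.6° − 5·2.502 = 13.3; c'Δl = 31.78; W sinα = 22.1
Σc'Δl = 202.8 kN/m; ΣN' = 484.5 kN/m; ΣW sinα = 187.3 kN/m
Resisting = 202.8 + 484.5·tan25.2° = 202.8 + 228.0 = 430.8 kN/m
FS = 430.8 / 187.3 = 2.300

FS = 2.30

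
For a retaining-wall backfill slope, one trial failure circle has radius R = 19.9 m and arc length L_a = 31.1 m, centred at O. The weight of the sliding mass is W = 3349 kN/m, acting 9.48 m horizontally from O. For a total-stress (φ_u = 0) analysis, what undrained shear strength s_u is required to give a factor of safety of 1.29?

s_u = 66.2 kPa

FS = s_u·L_a·R / (W·d), so s_u = FS·W·d / (L_a·R).
s_u = 1.29·3349·9.48 / (31.10·19.9) = 40955.6 / 618.89 = 66.18 kPa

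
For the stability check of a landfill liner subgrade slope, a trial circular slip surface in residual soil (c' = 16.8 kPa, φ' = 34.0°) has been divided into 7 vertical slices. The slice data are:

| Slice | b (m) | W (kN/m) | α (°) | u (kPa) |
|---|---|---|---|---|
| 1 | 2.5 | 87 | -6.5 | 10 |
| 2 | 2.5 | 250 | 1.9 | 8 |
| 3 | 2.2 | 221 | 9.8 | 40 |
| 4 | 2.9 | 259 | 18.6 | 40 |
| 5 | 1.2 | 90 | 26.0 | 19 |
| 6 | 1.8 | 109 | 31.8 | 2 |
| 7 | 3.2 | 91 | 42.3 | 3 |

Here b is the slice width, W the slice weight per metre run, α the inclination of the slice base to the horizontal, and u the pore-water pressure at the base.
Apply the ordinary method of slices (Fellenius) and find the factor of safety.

FS = 2.90

Ordinary method of slices: FS = Σ[c'·Δl_i + (W_i cosα_i − u_i·Δl_i)·tanφ'] / Σ W_i sinα_i, with Δl_i = b_i / cosα_i.
Slice 1: Δl = 2.5/cos(-6.5°) = 2.516 m; N'_1 = 87·cos(-6.5°) − 10·2.516 = 61.3; c'Δl = 42.27; W sinα = -9.8
Slice 2: Δl = 2.5/cos1.9° = 2.501 m; N'_2 = 250·cos1.9° − 8·2.501 = 229.9; c'Δl = 42.02; W sinα = 8.3
Slice 3: Δl = 2.2/cos9.8° = 2.233 m; N'_3 = 221·cos9.8° − 40·2.233 = 128.5; c'Δl = 37.51; W sinα = 37.6
Slice 4: Δl = 2.9/cos18.6° = 3.060 m; N'_4 = 259·cos18.6° − 40·3.060 = 123.1; c'Δl = 51.40; W sinα = 82.6
Slice 5: Δl = 1.2/cos26.0° = 1.335 m; N'_5 = 90·cos26.0° − 19·1.335 = 55.5; c'Δl = 22.43; W sinα = 39.5
Slice 6: Δl = 1.8/cos31.8° = 2.118 m; N'_6 = 109·cos31.8° − 2·2.118 = 88.4; c'Δl = 35.58; W sinα = 57.4
Slice 7: Δl = 3.2/cos42.3° = 4.326 m; N'_7 = 91·cos42.3° − 3·4.326 = 54.3; c'Δl = 72.68; W sinα = 61.2
Σc'Δl = 303.9 kN/m; ΣN' = 740.9 kN/m; ΣW sinα = 276.8 kN/m
Resisting = 303.9 + 740.9·tan34.0° = 303.9 + 499.8 = 803.7 kN/m
FS = 803.7 / 276.8 = 2.903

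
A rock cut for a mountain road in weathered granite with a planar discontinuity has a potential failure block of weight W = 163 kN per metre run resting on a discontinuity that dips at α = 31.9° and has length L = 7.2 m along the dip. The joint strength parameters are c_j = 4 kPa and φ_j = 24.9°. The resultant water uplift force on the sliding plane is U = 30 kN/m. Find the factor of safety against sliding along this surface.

FS = 0.92

Resolving the block weight along and normal to the plane and applying the Mohr–Coulomb strength on the joint:
N' = W cosα − U = 163·cos31.9° − 30 = 108.4 kN/m
Driving force T = W sinα = 163·sin31.9° = 86.1 kN/m
Resisting force R = c_j·L + N'·tanφ_j = 4·7.2 + 108.4·tan24.9° = 28.8 + 50.3 = 79.1 kN/m
FS = R / T = 79.1 / 86.1 = 0.918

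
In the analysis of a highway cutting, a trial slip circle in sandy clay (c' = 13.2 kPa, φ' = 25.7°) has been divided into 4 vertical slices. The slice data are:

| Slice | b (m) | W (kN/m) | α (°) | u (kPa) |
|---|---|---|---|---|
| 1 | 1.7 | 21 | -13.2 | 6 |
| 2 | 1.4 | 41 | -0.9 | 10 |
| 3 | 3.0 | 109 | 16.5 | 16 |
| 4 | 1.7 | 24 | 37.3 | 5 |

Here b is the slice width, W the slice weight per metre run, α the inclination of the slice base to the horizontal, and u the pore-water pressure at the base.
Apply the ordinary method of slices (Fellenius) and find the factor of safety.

FS = 3.97

Ordinary method of slices: FS = Σ[c'·Δl_i + (W_i cosα_i − u_i·Δl_i)·tanφ'] / Σ W_i sinα_i, with Δl_i = b_i / cosα_i.
Slice 1: Δl = 1.7/cos(-13.2°) = 1.746 m; N'_1 = 21·cos(-13.2°) − 6·1.746 = 10.0; c'Δl = 23.05; W sinα = -4.8
Slice 2: Δl = 1.4/cos(-0.9°) = 1.400 m; N'_2 = 41·cos(-0.9°) − 10·1.400 = 27.0; c'Δl = 18.48; W sinα = -0.6
Slice 3: Δl = 3.0/cos16.5° = 3.129 m; N'_3 = 109·cos16.5° − 16·3.129 = 54.4; c'Δl = 41.30; W sinα = 31.0
Slice 4: Δl = 1.7/cos37.3° = 2.137 m; N'_4 = 24·cos37.3° − 5·2.137 = 8.4; c'Δl = 28.21; W sinα = 14.5
Σc'Δl = 111.0 kN/m; ΣN' = 99.8 kN/m; ΣW sinα = 40.1 kN/m
Resisting = 111.0 + 99.8·tan25.7° = 111.0 + 48.0 = 159.1 kN/m
FS = 159.1 / 40.1 = 3.971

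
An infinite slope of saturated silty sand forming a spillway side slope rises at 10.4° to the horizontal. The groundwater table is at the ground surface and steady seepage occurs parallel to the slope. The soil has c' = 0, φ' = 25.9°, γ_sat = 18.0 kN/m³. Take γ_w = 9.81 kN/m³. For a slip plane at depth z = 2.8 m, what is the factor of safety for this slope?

With seepage parallel to the slope and the water table at the surface, the effective normal stress on the slip plane uses the buoyant unit weight γ' = γ_sat − γ_w while the driving shear stress uses γ_sat:
FS = [c' + γ' z cos²β tanφ'] / [γ_sat z sinβ cosβ]
(For c' = 0 this reduces to FS = (γ'/γ_sat)·tanφ'/tanβ.)
γ' = 18.0 − 9.81 = 8.19 kN/m³
Numerator = 0.0 + 8.19·2.8·cos²10.4°·tan25.9° = 0.0 + 8.19·2.8·0.9674·0.4856 = 10.772 kPa
Denominator = 18.0·2.8·sin10.4°·cos10.4° = 18.0·2.8·0.1805·0.9836 = 8.949 kPa
FS = 10.772 / 8.949 = 1.204

FS = 1.20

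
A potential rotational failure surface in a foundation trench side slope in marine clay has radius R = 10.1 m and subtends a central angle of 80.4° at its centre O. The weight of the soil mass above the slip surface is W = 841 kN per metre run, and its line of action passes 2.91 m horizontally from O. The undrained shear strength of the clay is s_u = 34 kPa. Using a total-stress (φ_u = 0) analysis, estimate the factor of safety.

Taking moments about the centre O, the resisting moment is provided by the undrained shear strength acting along the arc:
Arc length L_a = R·θ = 10.1·(80.4°·π/180) = 10.1·1.4032 = 14.17 m
M_R = s_u·L_a·R = 34·14.17·10.1 = 4866.9 kN·m/m
M_D = W·d = 841·2.91 = 2447.3 kN·m/m
FS = M_R / M_D = 4866.9 / 2447.3 = 1.989

FS = 1.99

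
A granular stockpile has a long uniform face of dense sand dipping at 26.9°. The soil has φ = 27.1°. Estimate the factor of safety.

For a dry cohesionless infinite slope the factor of safety is FS = tanφ / tanβ.
FS = tan27.1° / tan26.9° = 0.5117 / 0.5073 = 1.009

FS = 1.01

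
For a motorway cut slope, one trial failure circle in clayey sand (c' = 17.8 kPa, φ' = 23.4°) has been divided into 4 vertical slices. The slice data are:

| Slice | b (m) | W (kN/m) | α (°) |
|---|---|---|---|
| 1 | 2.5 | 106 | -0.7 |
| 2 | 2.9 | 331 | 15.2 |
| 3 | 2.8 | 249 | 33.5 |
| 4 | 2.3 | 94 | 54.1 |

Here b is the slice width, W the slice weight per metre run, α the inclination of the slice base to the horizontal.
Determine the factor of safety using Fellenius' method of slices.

Ordinary method of slices: FS = Σ[c'·Δl_i + (W_i cosα_i)·tanφ'] / Σ W_i sinα_i, with Δl_i = b_i / cosα_i.
Slice 1: Δl = 2.5/cos(-0.7°) = 2.500 m; N'_1 = 106·cos(-0.7°) = 106.0; c'Δl = 44.50; W sinα = -1.3
Slice 2: Δl = 2.9/cos15.2° = 3.005 m; N'_2 = 331·cos15.2° = 319.4; c'Δl = 53.49; W sinα = 86.8
Slice 3: Δl = 2.8/cos33.5° = 3.358 m; N'_3 = 249·cos33.5° = 207.6; c'Δl = 59.77; W sinα = 137.4
Slice 4: Δl = 2.3/cos54.1° = 3.922 m; N'_4 = 94·cos54.1° = 55.1; c'Δl = 69.82; W sinα = 76.1
Σc'Δl = 227.6 kN/m; ΣN' = 688.2 kN/m; ΣW sinα = 299.1 kN/m
Resisting = 227.6 + 688.2·tan23.4° = 227.6 + 297.8 = 525.4 kN/m
FS = 525.4 / 299.1 = 1.757

FS = 1.76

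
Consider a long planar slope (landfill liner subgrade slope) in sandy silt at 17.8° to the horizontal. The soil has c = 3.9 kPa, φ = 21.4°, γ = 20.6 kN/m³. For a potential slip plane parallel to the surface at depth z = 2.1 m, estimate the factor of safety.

For an infinite slope with a slip plane parallel to the surface (no pore pressure): FS = [c + γz cos²β tanφ] / [γz sinβ cosβ].
γz = 20.6·2.1 = 43.26 kN/m²
Numerator = 3.9 + 43.26·cos²17.8°·tan21.4° = 3.9 + 43.26·0.9066·0.3919 = 19.269 kPa
Denominator = 43.26·sin17.8°·cos17.8° = 43.26·0.3057·0.9521 = 12.591 kPa
FS = 19.269 / 12.591 = 1.530

FS = 1.53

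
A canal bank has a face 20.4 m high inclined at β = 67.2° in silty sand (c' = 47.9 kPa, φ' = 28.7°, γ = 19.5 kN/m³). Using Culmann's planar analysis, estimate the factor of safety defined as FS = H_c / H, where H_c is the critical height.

FS = 1.79

H_c = (4c'/γ) · sinβ cosφ' / [1 − cos(β − φ')]
    = (4·47.9/19.5) · sin67.2°·cos28.7° / [1 − cos38.5°]
    = 9.826 · 0.8086 / 0.2174 = 36.55 m
FS = H_c / H = 36.55 / 20.4 = 1.792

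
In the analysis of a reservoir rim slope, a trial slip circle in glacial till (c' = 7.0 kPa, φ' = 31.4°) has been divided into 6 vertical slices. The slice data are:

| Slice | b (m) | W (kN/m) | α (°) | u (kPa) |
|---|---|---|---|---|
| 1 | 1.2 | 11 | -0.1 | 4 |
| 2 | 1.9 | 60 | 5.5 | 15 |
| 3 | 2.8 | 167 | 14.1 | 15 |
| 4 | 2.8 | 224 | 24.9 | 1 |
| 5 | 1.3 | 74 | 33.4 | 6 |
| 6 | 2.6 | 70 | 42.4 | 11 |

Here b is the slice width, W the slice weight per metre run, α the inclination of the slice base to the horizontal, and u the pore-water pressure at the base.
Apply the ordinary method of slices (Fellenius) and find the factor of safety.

Ordinary method of slices: FS = Σ[c'·Δl_i + (W_i cosα_i − u_i·Δl_i)·tanφ'] / Σ W_i sinα_i, with Δl_i = b_i / cosα_i.
Slice 1: Δl = 1.2/cos(-0.1°) = 1.200 m; N'_1 = 11·cos(-0.1°) − 4·1.200 = 6.2; c'Δl = 8.40; W sinα = -0.0
Slice 2: Δl = 1.9/cos5.5° = 1.909 m; N'_2 = 60·cos5.5° − 15·1.909 = 31.1; c'Δl = 13.36; W sinα = 5.8
Slice 3: Δl = 2.8/cos14.1° = 2.887 m; N'_3 = 167·cos14.1° − 15·2.887 = 118.7; c'Δl = 20.21; W sinα = 40.7
Slice 4: Δl = 2.8/cos24.9° = 3.087 m; N'_4 = 224·cos24.9° − 1·3.087 = 200.1; c'Δl = 21.61; W sinα = 94.3
Slice 5: Δl = 1.3/cos33.4° = 1.557 m; N'_5 = 74·cos33.4° − 6·1.557 = 52.4; c'Δl = 10.90; W sinα = 40.7
Slice 6: Δl = 2.6/cos42.4° = 3.521 m; N'_6 = 70·cos42.4° − 11·3.521 = 13.0; c'Δl = 24.65; W sinα = 47.2
Σc'Δl = 99.1 kN/m; ΣN' = 421.4 kN/m; ΣW sinα = 228.7 kN/m
Resisting = 99.1 + 421.4·tan31.4° = 99.1 + 257.3 = 356.4 kN/m
FS = 356.4 / 228.7 = 1.559

FS = 1.56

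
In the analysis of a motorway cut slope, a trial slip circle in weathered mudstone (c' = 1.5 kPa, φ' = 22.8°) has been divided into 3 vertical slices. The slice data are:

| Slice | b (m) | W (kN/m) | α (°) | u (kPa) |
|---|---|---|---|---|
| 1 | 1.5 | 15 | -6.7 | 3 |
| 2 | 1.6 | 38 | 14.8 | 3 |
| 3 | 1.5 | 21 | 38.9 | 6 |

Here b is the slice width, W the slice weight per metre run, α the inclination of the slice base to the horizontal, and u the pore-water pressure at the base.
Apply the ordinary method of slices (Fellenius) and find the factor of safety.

Ordinary method of slices: FS = Σ[c'·Δl_i + (W_i cosα_i − u_i·Δl_i)·tanφ'] / Σ W_i sinα_i, with Δl_i = b_i / cosα_i.
Slice 1: Δl = 1.5/cos(-6.7°) = 1.510 m; N'_1 = 15·cos(-6.7°) − 3·1.510 = 10.4; c'Δl = 2.27; W sinα = -1.8
Slice 2: Δl = 1.6/cos14.8° = 1.655 m; N'_2 = 38·cos14.8° − 3·1.655 = 31.8; c'Δl = 2.48; W sinα = 9.7
Slice 3: Δl = 1.5/cos38.9° = 1.927 m; N'_3 = 21·cos38.9° − 6·1.927 = 4.8; c'Δl = 2.89; W sinα = 13.2
Σc'Δl = 7.6 kN/m; ΣN' = 46.9 kN/m; ΣW sinα = 21.1 kN/m
Resisting = 7.6 + 46.9·tan22.8° = 7.6 + 19.7 = 27.4 kN/m
FS = 27.4 / 21.1 = 1.294

FS = 1.29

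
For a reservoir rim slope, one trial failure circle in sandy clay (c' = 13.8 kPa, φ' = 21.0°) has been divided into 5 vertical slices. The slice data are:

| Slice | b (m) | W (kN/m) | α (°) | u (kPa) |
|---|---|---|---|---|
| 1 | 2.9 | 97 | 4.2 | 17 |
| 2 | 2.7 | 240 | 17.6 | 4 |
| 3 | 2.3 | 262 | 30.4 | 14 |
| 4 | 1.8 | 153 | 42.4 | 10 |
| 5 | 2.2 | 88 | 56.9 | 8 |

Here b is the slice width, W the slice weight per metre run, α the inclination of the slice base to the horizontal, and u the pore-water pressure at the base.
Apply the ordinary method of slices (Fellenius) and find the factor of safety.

FS = 1.08

Ordinary method of slices: FS = Σ[c'·Δl_i + (W_i cosα_i − u_i·Δl_i)·tanφ'] / Σ W_i sinα_i, with Δl_i = b_i / cosα_i.
Slice 1: Δl = 2.9/cos4.2° = 2.908 m; N'_1 = 97·cos4.2° − 17·2.908 = 47.3; c'Δl = 40.13; W sinα = 7.1
Slice 2: Δl = 2.7/cos17.6° = 2.833 m; N'_2 = 240·cos17.6° − 4·2.833 = 217.4; c'Δl = 39.09; W sinα = 72.6
Slice 3: Δl = 2.3/cos30.4° = 2.667 m; N'_3 = 262·cos30.4° − 14·2.667 = 188.6; c'Δl = 36.80; W sinα = 132.6
Slice 4: Δl = 1.8/cos42.4° = 2.438 m; N'_4 = 153·cos42.4° − 10·2.438 = 88.6; c'Δl = 33.64; W sinα = 103.2
Slice 5: Δl = 2.2/cos56.9° = 4.029 m; N'_5 = 88·cos56.9° − 8·4.029 = 15.8; c'Δl = 55.59; W sinα = 73.7
Σc'Δl = 205.2 kN/m; ΣN' = 557.8 kN/m; ΣW sinα = 389.1 kN/m
Resisting = 205.2 + 557.8·tan21.0° = 205.2 + 214.1 = 419.4 kN/m
FS = 419.4 / 389.1 = 1.078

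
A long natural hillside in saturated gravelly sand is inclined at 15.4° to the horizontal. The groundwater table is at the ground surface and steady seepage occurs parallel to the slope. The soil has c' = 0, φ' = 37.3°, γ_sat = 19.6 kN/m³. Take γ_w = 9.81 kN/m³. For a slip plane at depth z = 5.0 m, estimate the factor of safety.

FS = 1.38

With seepage parallel to the slope and the water table at the surface, the effective normal stress on the slip plane uses the buoyant unit weight γ' = γ_sat − γ_w while the driving shear stress uses γ_sat:
FS = [c' + γ' z cos²β tanφ'] / [γ_sat z sinβ cosβ]
(For c' = 0 this reduces to FS = (γ'/γ_sat)·tanφ'/tanβ.)
γ' = 19.6 − 9.81 = 9.79 kN/m³
Numerator = 0.0 + 9.79·5.0·cos²15.4°·tan37.3° = 0.0 + 9.79·5.0·0.9295·0.7618 = 34.660 kPa
Denominator = 19.6·5.0·sin15.4°·cos15.4° = 19.6·5.0·0.2656·0.9641 = 25.090 kPa
FS = 34.660 / 25.090 = 1.381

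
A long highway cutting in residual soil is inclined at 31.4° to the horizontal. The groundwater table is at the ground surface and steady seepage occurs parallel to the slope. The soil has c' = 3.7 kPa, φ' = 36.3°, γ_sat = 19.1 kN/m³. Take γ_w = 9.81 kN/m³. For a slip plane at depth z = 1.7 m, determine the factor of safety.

FS = 0.84

With seepage parallel to the slope and the water table at the surface, the effective normal stress on the slip plane uses the buoyant unit weight γ' = γ_sat − γ_w while the driving shear stress uses γ_sat:
FS = [c' + γ' z cos²β tanφ'] / [γ_sat z sinβ cosβ]
γ' = 19.1 − 9.81 = 9.29 kN/m³
Numerator = 3.7 + 9.29·1.7·cos²31.4°·tan36.3° = 3.7 + 9.29·1.7·0.7285·0.7346 = 12.152 kPa
Denominator = 19.1·1.7·sin31.4°·cos31.4° = 19.1·1.7·0.5210·0.8536 = 14.440 kPa
FS = 12.152 / 14.440 = 0.842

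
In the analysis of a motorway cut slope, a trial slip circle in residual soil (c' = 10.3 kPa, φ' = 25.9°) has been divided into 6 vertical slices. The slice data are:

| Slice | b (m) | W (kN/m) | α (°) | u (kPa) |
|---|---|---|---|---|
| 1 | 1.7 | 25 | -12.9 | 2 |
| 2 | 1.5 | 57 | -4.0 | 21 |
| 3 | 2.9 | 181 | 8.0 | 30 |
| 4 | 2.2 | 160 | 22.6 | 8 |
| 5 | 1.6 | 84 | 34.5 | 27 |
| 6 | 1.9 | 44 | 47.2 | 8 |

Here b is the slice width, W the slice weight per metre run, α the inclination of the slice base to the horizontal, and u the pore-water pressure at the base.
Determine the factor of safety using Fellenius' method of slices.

FS = 1.77

Ordinary method of slices: FS = Σ[c'·Δl_i + (W_i cosα_i − u_i·Δl_i)·tanφ'] / Σ W_i sinα_i, with Δl_i = b_i / cosα_i.
Slice 1: Δl = 1.7/cos(-12.9°) = 1.744 m; N'_1 = 25·cos(-12.9°) − 2·1.744 = 20.9; c'Δl = 17.96; W sinα = -5.6
Slice 2: Δl = 1.5/cos(-4.0°) = 1.504 m; N'_2 = 57·cos(-4.0°) − 21·1.504 = 25.3; c'Δl = 15.49; W sinα = -4.0
Slice 3: Δl = 2.9/cos8.0° = 2.928 m; N'_3 = 181·cos8.0° − 30·2.928 = 91.4; c'Δl = 30.16; W sinα = 25.2
Slice 4: Δl = 2.2/cos22.6° = 2.383 m; N'_4 = 160·cos22.6° − 8·2.383 = 128.6; c'Δl = 24.54; W sinα = 61.5
Slice 5: Δl = 1.6/cos34.5° = 1.941 m; N'_5 = 84·cos34.5° − 27·1.941 = 16.8; c'Δl = 20.00; W sinα = 47.6
Slice 6: Δl = 1.9/cos47.2° = 2.796 m; N'_6 = 44·cos47.2° − 8·2.796 = 7.5; c'Δl = 28.80; W sinα = 32.3
Σc'Δl = 137.0 kN/m; ΣN' = 290.5 kN/m; ΣW sinα = 157.0 kN/m
Resisting = 137.0 + 290.5·tan25.9° = 137.0 + 141.1 = 278.0 kN/m
FS = 278.0 / 157.0 = 1.771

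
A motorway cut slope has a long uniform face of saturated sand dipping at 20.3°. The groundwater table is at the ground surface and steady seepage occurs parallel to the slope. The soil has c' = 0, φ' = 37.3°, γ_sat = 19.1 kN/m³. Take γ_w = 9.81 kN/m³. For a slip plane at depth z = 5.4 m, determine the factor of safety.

FS = 1.00

With seepage parallel to the slope and the water table at the surface, the effective normal stress on the slip plane uses the buoyant unit weight γ' = γ_sat − γ_w while the driving shear stress uses γ_sat:
FS = [c' + γ' z cos²β tanφ'] / [γ_sat z sinβ cosβ]
(For c' = 0 this reduces to FS = (γ'/γ_sat)·tanφ'/tanβ.)
γ' = 19.1 − 9.81 = 9.29 kN/m³
Numerator = 0.0 + 9.29·5.4·cos²20.3°·tan37.3° = 0.0 + 9.29·5.4·0.8796·0.7618 = 33.616 kPa
Denominator = 19.1·5.4·sin20.3°·cos20.3° = 19.1·5.4·0.3469·0.9379 = 33.560 kPa
FS = 33.616 / 33.560 = 1.002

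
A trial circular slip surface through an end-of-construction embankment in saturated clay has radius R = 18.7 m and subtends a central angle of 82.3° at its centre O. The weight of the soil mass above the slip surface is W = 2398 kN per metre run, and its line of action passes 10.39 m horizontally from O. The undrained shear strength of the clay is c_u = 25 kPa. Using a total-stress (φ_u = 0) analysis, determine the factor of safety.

Taking moments about the centre O, the resisting moment is provided by the undrained shear strength acting along the arc:
Arc length L_a = R·θ = 18.7·(82.3°·π/180) = 18.7·1.4364 = 26.86 m
M_R = c_u·L_a·R = 25·26.86·18.7 = 12557.4 kN·m/m
M_D = W·d = 2398·10.39 = 24915.2 kN·m/m
FS = M_R / M_D = 12557.4 / 24915.2 = 0.504

FS = 0.50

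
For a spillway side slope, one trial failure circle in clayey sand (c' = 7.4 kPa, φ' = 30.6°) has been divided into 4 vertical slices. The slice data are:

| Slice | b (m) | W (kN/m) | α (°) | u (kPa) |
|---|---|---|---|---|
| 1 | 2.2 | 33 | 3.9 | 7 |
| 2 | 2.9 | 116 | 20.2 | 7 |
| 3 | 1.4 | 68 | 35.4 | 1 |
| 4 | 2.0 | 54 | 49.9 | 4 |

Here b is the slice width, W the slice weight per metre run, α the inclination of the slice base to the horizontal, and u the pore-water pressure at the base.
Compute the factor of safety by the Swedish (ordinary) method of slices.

Ordinary method of slices: FS = Σ[c'·Δl_i + (W_i cosα_i − u_i·Δl_i)·tanφ'] / Σ W_i sinα_i, with Δl_i = b_i / cosα_i.
Slice 1: Δl = 2.2/cos3.9° = 2.205 m; N'_1 = 33·cos3.9° − 7·2.205 = 17.5; c'Δl = 16.32; W sinα = 2.2
Slice 2: Δl = 2.9/cos20.2° = 3.090 m; N'_2 = 116·cos20.2° − 7·3.090 = 87.2; c'Δl = 22.87; W sinα = 40.1
Slice 3: Δl = 1.4/cos35.4° = 1.718 m; N'_3 = 68·cos35.4° − 1·1.718 = 53.7; c'Δl = 12.71; W sinα = 39.4
Slice 4: Δl = 2.0/cos49.9° = 3.105 m; N'_4 = 54·cos49.9° − 4·3.105 = 22.4; c'Δl = 22.98; W sinα = 41.3
Σc'Δl = 74.9 kN/m; ΣN' = 180.8 kN/m; ΣW sinα = 123.0 kN/m
Resisting = 74.9 + 180.8·tan30.6° = 74.9 + 106.9 = 181.8 kN/m
FS = 181.8 / 123.0 = 1.478

FS = 1.48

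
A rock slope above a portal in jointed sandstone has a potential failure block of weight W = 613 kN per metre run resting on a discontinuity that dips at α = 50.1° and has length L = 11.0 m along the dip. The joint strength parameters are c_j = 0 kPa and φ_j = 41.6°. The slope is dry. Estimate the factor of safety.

FS = 0.74

Resolving the block weight along and normal to the plane and applying the Mohr–Coulomb strength on the joint:
N' = W cosα = 613·cos50.1° = 393.2 kN/m
Driving force T = W sinα = 613·sin50.1° = 470.3 kN/m
Resisting force R = c_j·L + N'·tanφ_j = 0·11.0 + 393.2·tan41.6° = 0.0 + 349.1 = 349.1 kN/m
FS = R / T = 349.1 / 470.3 = 0.742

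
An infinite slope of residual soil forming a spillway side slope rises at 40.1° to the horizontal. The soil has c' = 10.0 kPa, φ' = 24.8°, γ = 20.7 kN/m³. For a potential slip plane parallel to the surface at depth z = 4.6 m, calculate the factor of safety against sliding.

For an infinite slope with a slip plane parallel to the surface (no pore pressure): FS = [c' + γz cos²β tanφ'] / [γz sinβ cosβ].
γz = 20.7·4.6 = 95.22 kN/m²
Numerator = 10.0 + 95.22·cos²40.1°·tan24.8° = 10.0 + 95.22·0.5851·0.4621 = 35.743 kPa
Denominator = 95.22·sin40.1°·cos40.1° = 95.22·0.6441·0.7649 = 46.915 kPa
FS = 35.743 / 46.915 = 0.762

FS = 0.76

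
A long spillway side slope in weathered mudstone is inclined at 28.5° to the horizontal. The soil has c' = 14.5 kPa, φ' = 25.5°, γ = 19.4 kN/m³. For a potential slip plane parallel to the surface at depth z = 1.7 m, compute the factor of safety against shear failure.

FS = 1.93

For an infinite slope with a slip plane parallel to the surface (no pore pressure): FS = [c' + γz cos²β tanφ'] / [γz sinβ cosβ].
γz = 19.4·1.7 = 32.98 kN/m²
Numerator = 14.5 + 32.98·cos²28.5°·tan25.5° = 14.5 + 32.98·0.7723·0.4770 = 26.649 kPa
Denominator = 32.98·sin28.5°·cos28.5° = 32.98·0.4772·0.8788 = 13.830 kPa
FS = 26.649 / 13.830 = 1.927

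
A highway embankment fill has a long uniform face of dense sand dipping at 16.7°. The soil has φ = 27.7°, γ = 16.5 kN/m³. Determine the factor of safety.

FS = 1.75

For a dry cohesionless infinite slope the factor of safety is FS = tanφ / tanβ.
FS = tan27.7° / tan16.7° = 0.5250 / 0.3000 = 1.750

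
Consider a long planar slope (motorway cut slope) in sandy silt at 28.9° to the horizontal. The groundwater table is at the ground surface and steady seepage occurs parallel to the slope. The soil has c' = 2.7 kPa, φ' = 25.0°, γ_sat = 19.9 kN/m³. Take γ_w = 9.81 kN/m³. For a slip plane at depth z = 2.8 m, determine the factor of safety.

FS = 0.54

With seepage parallel to the slope and the water table at the surface, the effective normal stress on the slip plane uses the buoyant unit weight γ' = γ_sat − γ_w while the driving shear stress uses γ_sat:
FS = [c' + γ' z cos²β tanφ'] / [γ_sat z sinβ cosβ]
γ' = 19.9 − 9.81 = 10.09 kN/m³
Numerator = 2.7 + 10.09·2.8·cos²28.9°·tan25.0° = 2.7 + 10.09·2.8·0.7664·0.4663 = 12.797 kPa
Denominator = 19.9·2.8·sin28.9°·cos28.9° = 19.9·2.8·0.4833·0.8755 = 23.575 kPa
FS = 12.797 / 23.575 = 0.543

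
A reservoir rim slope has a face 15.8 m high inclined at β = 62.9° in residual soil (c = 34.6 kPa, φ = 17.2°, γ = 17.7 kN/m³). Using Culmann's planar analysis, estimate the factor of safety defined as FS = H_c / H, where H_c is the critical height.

H_c = (4c/γ) · sinβ cosφ / [1 − cos(β − φ)]
    = (4·34.6/17.7) · sin62.9°·cos17.2° / [1 − cos45.7°]
    = 7.819 · 0.8504 / 0.3016 = 22.05 m
FS = H_c / H = 22.05 / 15.8 = 1.395

FS = 1.40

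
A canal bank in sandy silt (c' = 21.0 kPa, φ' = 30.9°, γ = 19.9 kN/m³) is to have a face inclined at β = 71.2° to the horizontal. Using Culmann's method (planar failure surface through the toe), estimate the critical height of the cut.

H_c = 14.45 m

Culmann's analysis gives the critical failure plane at α_cr = (β + φ')/2 = (71.2 + 30.9)/2 = 51.0°, and the critical height
H_c = (4c'/γ) · sinβ cosφ' / [1 − cos(β − φ')]
    = (4·21.0/19.9) · sin71.2°·cos30.9° / [1 − cos(40.3°)]
    = 4.221 · 0.9466·0.8581 / [1 − 0.7627]
    = 4.221 · 0.8123 / 0.2373
    = 14.45 m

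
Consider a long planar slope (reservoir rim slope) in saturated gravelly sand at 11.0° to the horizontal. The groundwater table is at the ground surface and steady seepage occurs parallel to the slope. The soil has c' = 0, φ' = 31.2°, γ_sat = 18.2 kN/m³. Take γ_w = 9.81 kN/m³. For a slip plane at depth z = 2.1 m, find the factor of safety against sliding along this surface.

With seepage parallel to the slope and the water table at the surface, the effective normal stress on the slip plane uses the buoyant unit weight γ' = γ_sat − γ_w while the driving shear stress uses γ_sat:
FS = [c' + γ' z cos²β tanφ'] / [γ_sat z sinβ cosβ]
(For c' = 0 this reduces to FS = (γ'/γ_sat)·tanφ'/tanβ.)
γ' = 18.2 − 9.81 = 8.39 kN/m³
Numerator = 0.0 + 8.39·2.1·cos²11.0°·tan31.2° = 0.0 + 8.39·2.1·0.9636·0.6056 = 10.282 kPa
Denominator = 18.2·2.1·sin11.0°·cos11.0° = 18.2·2.1·0.1908·0.9816 = 7.159 kPa
FS = 10.282 / 7.159 = 1.436

FS = 1.44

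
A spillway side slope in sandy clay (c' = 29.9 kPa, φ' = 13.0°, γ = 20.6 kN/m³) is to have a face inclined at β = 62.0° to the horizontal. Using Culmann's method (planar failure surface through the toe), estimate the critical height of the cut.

Culmann's analysis gives the critical failure plane at α_cr = (β + φ')/2 = (62.0 + 13.0)/2 = 37.5°, and the critical height
H_c = (4c'/γ) · sinβ cosφ' / [1 − cos(β − φ')]
    = (4·29.9/20.6) · sin62.0°·cos13.0° / [1 − cos(49.0°)]
    = 5.806 · 0.8829·0.9744 / [1 − 0.6561]
    = 5.806 · 0.8603 / 0.3439
    = 14.52 m

H_c = 14.52 m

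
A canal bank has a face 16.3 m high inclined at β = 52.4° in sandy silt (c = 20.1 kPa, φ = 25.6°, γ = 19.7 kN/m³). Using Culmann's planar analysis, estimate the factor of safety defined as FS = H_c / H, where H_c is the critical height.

H_c = (4c/γ) · sinβ cosφ / [1 − cos(β − φ)]
    = (4·20.1/19.7) · sin52.4°·cos25.6° / [1 − cos26.8°]
    = 4.081 · 0.7145 / 0.1074 = 27.15 m
FS = H_c / H = 27.15 / 16.3 = 1.666

FS = 1.67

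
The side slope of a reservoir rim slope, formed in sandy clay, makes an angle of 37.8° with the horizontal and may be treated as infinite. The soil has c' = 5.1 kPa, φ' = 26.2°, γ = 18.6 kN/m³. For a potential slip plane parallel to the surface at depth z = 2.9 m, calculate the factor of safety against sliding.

For an infinite slope with a slip plane parallel to the surface (no pore pressure): FS = [c' + γz cos²β tanφ'] / [γz sinβ cosβ].
γz = 18.6·2.9 = 53.94 kN/m²
Numerator = 5.1 + 53.94·cos²37.8°·tan26.2° = 5.1 + 53.94·0.6243·0.4921 = 21.671 kPa
Denominator = 53.94·sin37.8°·cos37.8° = 53.94·0.6129·0.7902 = 26.123 kPa
FS = 21.671 / 26.123 = 0.830

FS = 0.83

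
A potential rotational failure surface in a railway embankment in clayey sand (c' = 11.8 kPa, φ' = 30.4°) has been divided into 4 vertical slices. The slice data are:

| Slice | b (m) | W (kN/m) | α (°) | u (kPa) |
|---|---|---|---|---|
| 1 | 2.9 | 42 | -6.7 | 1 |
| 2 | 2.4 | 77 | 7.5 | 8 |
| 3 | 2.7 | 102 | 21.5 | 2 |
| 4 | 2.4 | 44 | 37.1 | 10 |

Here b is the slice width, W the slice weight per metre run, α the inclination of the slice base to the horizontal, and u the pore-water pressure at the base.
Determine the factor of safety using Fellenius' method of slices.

Ordinary method of slices: FS = Σ[c'·Δl_i + (W_i cosα_i − u_i·Δl_i)·tanφ'] / Σ W_i sinα_i, with Δl_i = b_i / cosα_i.
Slice 1: Δl = 2.9/cos(-6.7°) = 2.920 m; N'_1 = 42·cos(-6.7°) − 1·2.920 = 38.8; c'Δl = 34.46; W sinα = -4.9
Slice 2: Δl = 2.4/cos7.5° = 2.421 m; N'_2 = 77·cos7.5° − 8·2.421 = 57.0; c'Δl = 28.56; W sinα = 10.1
Slice 3: Δl = 2.7/cos21.5° = 2.902 m; N'_3 = 102·cos21.5° − 2·2.902 = 89.1; c'Δl = 34.24; W sinα = 37.4
Slice 4: Δl = 2.4/cos37.1° = 3.009 m; N'_4 = 44·cos37.1° − 10·3.009 = 5.0; c'Δl = 35.51; W sinα = 26.5
Σc'Δl = 132.8 kN/m; ΣN' = 189.9 kN/m; ΣW sinα = 69.1 kN/m
Resisting = 132.8 + 189.9·tan30.4° = 132.8 + 111.4 = 244.2 kN/m
FS = 244.2 / 69.1 = 3.535

FS = 3.53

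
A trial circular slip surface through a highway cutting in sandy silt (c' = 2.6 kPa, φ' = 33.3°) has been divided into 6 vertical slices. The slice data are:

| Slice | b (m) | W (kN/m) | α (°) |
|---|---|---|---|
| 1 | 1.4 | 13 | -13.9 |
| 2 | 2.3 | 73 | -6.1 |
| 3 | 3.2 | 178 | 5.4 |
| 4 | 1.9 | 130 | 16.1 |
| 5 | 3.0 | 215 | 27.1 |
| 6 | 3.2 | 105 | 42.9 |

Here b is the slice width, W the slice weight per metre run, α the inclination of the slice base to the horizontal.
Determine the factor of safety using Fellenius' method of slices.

FS = 2.24

Ordinary method of slices: FS = Σ[c'·Δl_i + (W_i cosα_i)·tanφ'] / Σ W_i sinα_i, with Δl_i = b_i / cosα_i.
Slice 1: Δl = 1.4/cos(-13.9°) = 1.442 m; N'_1 = 13·cos(-13.9°) = 12.6; c'Δl = 3.75; W sinα = -3.1
Slice 2: Δl = 2.3/cos(-6.1°) = 2.313 m; N'_2 = 73·cos(-6.1°) = 72.6; c'Δl = 6.01; W sinα = -7.8
Slice 3: Δl = 3.2/cos5.4° = 3.214 m; N'_3 = 178·cos5.4° = 177.2; c'Δl = 8.36; W sinα = 16.8
Slice 4: Δl = 1.9/cos16.1° = 1.978 m; N'_4 = 130·cos16.1° = 124.9; c'Δl = 5.14; W sinα = 36.1
Slice 5: Δl = 3.0/cos27.1° = 3.370 m; N'_5 = 215·cos27.1° = 191.4; c'Δl = 8.76; W sinα = 97.9
Slice 6: Δl = 3.2/cos42.9° = 4.368 m; N'_6 = 105·cos42.9° = 76.9; c'Δl = 11.36; W sinα = 71.5
Σc'Δl = 43.4 kN/m; ΣN' = 655.6 kN/m; ΣW sinα = 211.3 kN/m
Resisting = 43.4 + 655.6·tan33.3° = 43.4 + 430.7 = 474.1 kN/m
FS = 474.1 / 211.3 = 2.243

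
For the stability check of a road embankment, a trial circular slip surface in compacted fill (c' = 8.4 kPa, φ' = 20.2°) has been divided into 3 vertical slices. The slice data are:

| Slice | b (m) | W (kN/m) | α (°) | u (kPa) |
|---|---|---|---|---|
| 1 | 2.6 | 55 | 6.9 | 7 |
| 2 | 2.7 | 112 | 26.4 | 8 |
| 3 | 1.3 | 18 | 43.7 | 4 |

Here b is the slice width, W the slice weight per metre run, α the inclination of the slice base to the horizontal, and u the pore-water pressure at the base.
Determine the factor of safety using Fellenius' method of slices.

FS = 1.54

Ordinary method of slices: FS = Σ[c'·Δl_i + (W_i cosα_i − u_i·Δl_i)·tanφ'] / Σ W_i sinα_i, with Δl_i = b_i / cosα_i.
Slice 1: Δl = 2.6/cos6.9° = 2.619 m; N'_1 = 55·cos6.9° − 7·2.619 = 36.3; c'Δl = 22.00; W sinα = 6.6
Slice 2: Δl = 2.7/cos26.4° = 3.014 m; N'_2 = 112·cos26.4° − 8·3.014 = 76.2; c'Δl = 25.32; W sinα = 49.8
Slice 3: Δl = 1.3/cos43.7° = 1.798 m; N'_3 = 18·cos43.7° − 4·1.798 = 5.8; c'Δl = 15.10; W sinα = 12.4
Σc'Δl = 62.4 kN/m; ΣN' = 118.3 kN/m; ΣW sinα = 68.8 kN/m
Resisting = 62.4 + 118.3·tan20.2° = 62.4 + 43.5 = 105.9 kN/m
FS = 105.9 / 68.8 = 1.539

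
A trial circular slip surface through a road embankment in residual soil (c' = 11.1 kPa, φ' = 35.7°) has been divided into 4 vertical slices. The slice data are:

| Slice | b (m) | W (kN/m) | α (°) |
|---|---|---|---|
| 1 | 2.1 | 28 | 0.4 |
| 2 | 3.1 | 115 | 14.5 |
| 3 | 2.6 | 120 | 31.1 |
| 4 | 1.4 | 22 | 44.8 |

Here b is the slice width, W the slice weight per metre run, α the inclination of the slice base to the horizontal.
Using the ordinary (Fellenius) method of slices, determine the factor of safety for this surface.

Ordinary method of slices: FS = Σ[c'·Δl_i + (W_i cosα_i)·tanφ'] / Σ W_i sinα_i, with Δl_i = b_i / cosα_i.
Slice 1: Δl = 2.1/cos0.4° = 2.100 m; N'_1 = 28·cos0.4° = 28.0; c'Δl = 23.31; W sinα = 0.2
Slice 2: Δl = 3.1/cos14.5° = 3.202 m; N'_2 = 115·cos14.5° = 111.3; c'Δl = 35.54; W sinα = 28.8
Slice 3: Δl = 2.6/cos31.1° = 3.036 m; N'_3 = 120·cos31.1° = 102.8; c'Δl = 33.70; W sinα = 62.0
Slice 4: Δl = 1.4/cos44.8° = 1.973 m; N'_4 = 22·cos44.8° = 15.6; c'Δl = 21.90; W sinα = 15.5
Σc'Δl = 114.5 kN/m; ΣN' = 257.7 kN/m; ΣW sinα = 106.5 kN/m
Resisting = 114.5 + 257.7·tan35.7° = 114.5 + 185.2 = 299.6 kN/m
FS = 299.6 / 106.5 = 2.814

FS = 2.81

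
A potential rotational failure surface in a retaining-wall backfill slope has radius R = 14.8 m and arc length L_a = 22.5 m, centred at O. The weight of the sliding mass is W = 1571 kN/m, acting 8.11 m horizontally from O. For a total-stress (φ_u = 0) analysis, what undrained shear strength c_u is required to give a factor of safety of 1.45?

c_u = 55.5 kPa

FS = c_u·L_a·R / (W·d), so c_u = FS·W·d / (L_a·R).
c_u = 1.45·1571·8.11 / (22.50·14.8) = 18474.2 / 333.00 = 55.48 kPa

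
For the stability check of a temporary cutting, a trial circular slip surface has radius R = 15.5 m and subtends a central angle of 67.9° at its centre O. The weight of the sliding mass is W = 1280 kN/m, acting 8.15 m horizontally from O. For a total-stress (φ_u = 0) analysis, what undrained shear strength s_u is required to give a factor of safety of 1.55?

FS = s_u·L_a·R / (W·d), so s_u = FS·W·d / (L_a·R).
Arc length L_a = R·θ = 15.5·(67.9°·π/180) = 15.5·1.1851 = 18.37 m
s_u = 1.55·1280·8.15 / (18.37·15.5) = 16169.6 / 284.72 = 56.79 kPa

s_u = 56.8 kPa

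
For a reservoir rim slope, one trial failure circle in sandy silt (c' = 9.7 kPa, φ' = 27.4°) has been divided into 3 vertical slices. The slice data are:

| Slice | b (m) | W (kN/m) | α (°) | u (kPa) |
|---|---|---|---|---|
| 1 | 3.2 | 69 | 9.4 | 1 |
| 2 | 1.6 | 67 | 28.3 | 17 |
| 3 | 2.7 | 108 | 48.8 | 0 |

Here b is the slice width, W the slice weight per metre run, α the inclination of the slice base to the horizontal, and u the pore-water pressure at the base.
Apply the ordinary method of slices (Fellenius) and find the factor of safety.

FS = 1.40

Ordinary method of slices: FS = Σ[c'·Δl_i + (W_i cosα_i − u_i·Δl_i)·tanφ'] / Σ W_i sinα_i, with Δl_i = b_i / cosα_i.
Slice 1: Δl = 3.2/cos9.4° = 3.244 m; N'_1 = 69·cos9.4° − 1·3.244 = 64.8; c'Δl = 31.46; W sinα = 11.3
Slice 2: Δl = 1.6/cos28.3° = 1.817 m; N'_2 = 67·cos28.3° − 17·1.817 = 28.1; c'Δl = 17.63; W sinα = 31.8
Slice 3: Δl = 2.7/cos48.8° = 4.099 m; N'_3 = 108·cos48.8° − 0·4.099 = 71.1; c'Δl = 39.76; W sinα = 81.3
Σc'Δl = 88.9 kN/m; ΣN' = 164.1 kN/m; ΣW sinα = 124.3 kN/m
Resisting = 88.9 + 164.1·tan27.4° = 88.9 + 85.0 = 173.9 kN/m
FS = 173.9 / 124.3 = 1.399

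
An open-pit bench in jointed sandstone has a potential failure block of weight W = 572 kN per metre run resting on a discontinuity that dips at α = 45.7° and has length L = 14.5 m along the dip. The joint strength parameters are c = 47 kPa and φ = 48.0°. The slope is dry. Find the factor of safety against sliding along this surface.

FS = 2.75

Resolving the block weight along and normal to the plane and applying the Mohr–Coulomb strength on the joint:
N' = W cosα = 572·cos45.7° = 399.5 kN/m
Driving force T = W sinα = 572·sin45.7° = 409.4 kN/m
Resisting force R = c·L + N'·tanφ = 47·14.5 + 399.5·tan48.0° = 681.5 + 443.7 = 1125.2 kN/m
FS = R / T = 1125.2 / 409.4 = 2.749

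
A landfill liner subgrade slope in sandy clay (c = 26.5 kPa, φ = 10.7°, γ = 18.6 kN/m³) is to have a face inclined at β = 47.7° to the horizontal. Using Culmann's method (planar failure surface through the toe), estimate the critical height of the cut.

H_c = 20.57 m

Culmann's analysis gives the critical failure plane at α_cr = (β + φ)/2 = (47.7 + 10.7)/2 = 29.2°, and the critical height
H_c = (4c/γ) · sinβ cosφ / [1 − cos(β − φ)]
    = (4·26.5/18.6) · sin47.7°·cos10.7° / [1 − cos(37.0°)]
    = 5.699 · 0.7396·0.9826 / [1 − 0.7986]
    = 5.699 · 0.7268 / 0.2014
    = 20.57 m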